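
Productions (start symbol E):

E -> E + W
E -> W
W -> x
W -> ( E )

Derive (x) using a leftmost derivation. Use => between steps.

E => W => (E) => (W) => (x)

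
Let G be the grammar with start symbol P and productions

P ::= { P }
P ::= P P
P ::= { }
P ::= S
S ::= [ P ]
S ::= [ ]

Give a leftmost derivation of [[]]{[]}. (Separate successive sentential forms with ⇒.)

P⇒PP⇒SP⇒[P]P⇒[S]P⇒[[]]P⇒[[]]{P}⇒[[]]{S}⇒[[]]{[]}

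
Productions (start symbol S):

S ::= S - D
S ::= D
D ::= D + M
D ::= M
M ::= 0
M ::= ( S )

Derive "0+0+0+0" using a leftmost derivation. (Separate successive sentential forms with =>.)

S => D => D+M => D+M+M => D+M+M+M => M+M+M+M => 0+M+M+M => 0+0+M+M => 0+0+0+M => 0+0+0+0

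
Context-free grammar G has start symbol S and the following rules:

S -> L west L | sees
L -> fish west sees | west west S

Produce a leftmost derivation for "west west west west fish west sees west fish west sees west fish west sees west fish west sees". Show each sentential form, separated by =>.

S => L west L => west west S west L => west west L west L west L => west west west west S west L west L => west west west west L west L west L west L => west west west west fish west sees west L west L west L => west west west west fish west sees west fish west sees west L west L => west west west west fish west sees west fish west sees west fish west sees west L => west west west west fish west sees west fish west sees west fish west sees west fish west sees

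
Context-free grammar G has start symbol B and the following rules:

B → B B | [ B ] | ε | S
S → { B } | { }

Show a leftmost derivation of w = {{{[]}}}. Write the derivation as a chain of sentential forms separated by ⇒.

B⇒S⇒{B}⇒{S}⇒{{B}}⇒{{S}}⇒{{{B}}}⇒{{{[B]}}}⇒{{{[]}}}

B ⇒ S   [B → S]
S ⇒ {B}   [S → { B }]
{B} ⇒ {S}   [B → S]
{S} ⇒ {{B}}   [S → { B }]
{{B}} ⇒ {{S}}   [B → S]
{{S}} ⇒ {{{B}}}   [S → { B }]
{{{B}}} ⇒ {{{[B]}}}   [B → [ B ]]
{{{[B]}}} ⇒ {{{[]}}}   [B → ε]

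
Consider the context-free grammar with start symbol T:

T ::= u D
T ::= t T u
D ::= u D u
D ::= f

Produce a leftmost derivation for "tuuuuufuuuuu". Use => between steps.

T => tTu   [T ::= t T u]
tTu => tuDu   [T ::= u D]
tuDu => tuuDuu   [D ::= u D u]
tuuDuu => tuuuDuuu   [D ::= u D u]
tuuuDuuu => tuuuuDuuuu   [D ::= u D u]
tuuuuDuuuu => tuuuuuDuuuuu   [D ::= u D u]
tuuuuuDuuuuu => tuuuuufuuuuu   [D ::= f]

T => tTu => tuDu => tuuDuu => tuuuDuuu => tuuuuDuuuu => tuuuuuDuuuuu => tuuuuufuuuuu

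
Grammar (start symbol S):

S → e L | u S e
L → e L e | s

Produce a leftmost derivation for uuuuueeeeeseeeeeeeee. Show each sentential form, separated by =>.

S => uSe => uuSee => uuuSeee => uuuuSeeee => uuuuuSeeeee => uuuuueLeeeee => uuuuueeLeeeeee => uuuuueeeLeeeeeee => uuuuueeeeLeeeeeeee => uuuuueeeeeLeeeeeeeee => uuuuueeeeeseeeeeeeee

S => uSe   [S → u S e]
uSe => uuSee   [S → u S e]
uuSee => uuuSeee   [S → u S e]
uuuSeee => uuuuSeeee   [S → u S e]
uuuuSeeee => uuuuuSeeeee   [S → u S e]
uuuuuSeeeee => uuuuueLeeeee   [S → e L]
uuuuueLeeeee => uuuuueeLeeeeee   [L → e L e]
uuuuueeLeeeeee => uuuuueeeLeeeeeee   [L → e L e]
uuuuueeeLeeeeeee => uuuuueeeeLeeeeeeee   [L → e L e]
uuuuueeeeLeeeeeeee => uuuuueeeeeLeeeeeeeee   [L → e L e]
uuuuueeeeeLeeeeeeeee => uuuuueeeeeseeeeeeeee   [L → s]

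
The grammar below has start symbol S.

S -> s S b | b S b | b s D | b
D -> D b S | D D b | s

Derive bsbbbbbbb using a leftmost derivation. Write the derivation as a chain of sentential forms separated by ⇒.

S ⇒ bSb   [S -> b S b]
bSb ⇒ bsSbb   [S -> s S b]
bsSbb ⇒ bsbSbbb   [S -> b S b]
bsbSbbb ⇒ bsbbSbbbb   [S -> b S b]
bsbbSbbbb ⇒ bsbbbbbbb   [S -> b]

S⇒bSb⇒bsSbb⇒bsbSbbb⇒bsbbSbbbb⇒bsbbbbbbb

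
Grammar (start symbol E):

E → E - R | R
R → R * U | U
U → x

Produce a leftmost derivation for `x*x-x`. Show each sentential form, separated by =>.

E=>E-R=>R-R=>R*U-R=>U*U-R=>x*U-R=>x*x-R=>x*x-U=>x*x-x

E => E-R   [E → E - R]
E-R => R-R   [E → R]
R-R => R*U-R   [R → R * U]
R*U-R => U*U-R   [R → U]
U*U-R => x*U-R   [U → x]
x*U-R => x*x-R   [U → x]
x*x-R => x*x-U   [R → U]
x*x-U => x*x-x   [U → x]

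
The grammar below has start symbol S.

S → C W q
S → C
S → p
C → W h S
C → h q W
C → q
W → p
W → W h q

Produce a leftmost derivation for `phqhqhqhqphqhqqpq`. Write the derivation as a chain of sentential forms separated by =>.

S => CWq => WhSWq => WhqhSWq => WhqhqhSWq => WhqhqhqhSWq => phqhqhqhSWq => phqhqhqhCWqWq => phqhqhqhqWqWq => phqhqhqhqWhqqWq => phqhqhqhqWhqhqqWq => phqhqhqhqphqhqqWq => phqhqhqhqphqhqqpq

S => CWq   [S → C W q]
CWq => WhSWq   [C → W h S]
WhSWq => WhqhSWq   [W → W h q]
WhqhSWq => WhqhqhSWq   [W → W h q]
WhqhqhSWq => WhqhqhqhSWq   [W → W h q]
WhqhqhqhSWq => phqhqhqhSWq   [W → p]
phqhqhqhSWq => phqhqhqhCWqWq   [S → C W q]
phqhqhqhCWqWq => phqhqhqhqWqWq   [C → q]
phqhqhqhqWqWq => phqhqhqhqWhqqWq   [W → W h q]
phqhqhqhqWhqqWq => phqhqhqhqWhqhqqWq   [W → W h q]
phqhqhqhqWhqhqqWq => phqhqhqhqphqhqqWq   [W → p]
phqhqhqhqphqhqqWq => phqhqhqhqphqhqqpq   [W → p]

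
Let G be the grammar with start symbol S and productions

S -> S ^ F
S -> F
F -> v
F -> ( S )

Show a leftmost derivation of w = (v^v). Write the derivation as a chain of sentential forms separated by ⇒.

S ⇒ F   [S -> F]
F ⇒ (S)   [F -> ( S )]
(S) ⇒ (S^F)   [S -> S ^ F]
(S^F) ⇒ (F^F)   [S -> F]
(F^F) ⇒ (v^F)   [F -> v]
(v^F) ⇒ (v^v)   [F -> v]

S ⇒ F ⇒ (S) ⇒ (S^F) ⇒ (F^F) ⇒ (v^F) ⇒ (v^v)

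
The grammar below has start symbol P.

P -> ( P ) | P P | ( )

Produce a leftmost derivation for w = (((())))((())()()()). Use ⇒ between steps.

P⇒PP⇒(P)P⇒((P))P⇒(((P)))P⇒(((())))P⇒(((())))(P)⇒(((())))(PP)⇒(((())))((P)P)⇒(((())))((())P)⇒(((())))((())PP)⇒(((())))((())PPP)⇒(((())))((())()PP)⇒(((())))((())()()P)⇒(((())))((())()()())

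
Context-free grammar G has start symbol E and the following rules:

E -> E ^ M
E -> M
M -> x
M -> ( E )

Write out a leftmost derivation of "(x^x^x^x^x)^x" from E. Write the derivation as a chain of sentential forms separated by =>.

E => E^M   [E -> E ^ M]
E^M => M^M   [E -> M]
M^M => (E)^M   [M -> ( E )]
(E)^M => (E^M)^M   [E -> E ^ M]
(E^M)^M => (E^M^M)^M   [E -> E ^ M]
(E^M^M)^M => (E^M^M^M)^M   [E -> E ^ M]
(E^M^M^M)^M => (E^M^M^M^M)^M   [E -> E ^ M]
(E^M^M^M^M)^M => (M^M^M^M^M)^M   [E -> M]
(M^M^M^M^M)^M => (x^M^M^M^M)^M   [M -> x]
(x^M^M^M^M)^M => (x^x^M^M^M)^M   [M -> x]
(x^x^M^M^M)^M => (x^x^x^M^M)^M   [M -> x]
(x^x^x^M^M)^M => (x^x^x^x^M)^M   [M -> x]
(x^x^x^x^M)^M => (x^x^x^x^x)^M   [M -> x]
(x^x^x^x^x)^M => (x^x^x^x^x)^x   [M -> x]

E=>E^M=>M^M=>(E)^M=>(E^M)^M=>(E^M^M)^M=>(E^M^M^M)^M=>(E^M^M^M^M)^M=>(M^M^M^M^M)^M=>(x^M^M^M^M)^M=>(x^x^M^M^M)^M=>(x^x^x^M^M)^M=>(x^x^x^x^M)^M=>(x^x^x^x^x)^M=>(x^x^x^x^x)^x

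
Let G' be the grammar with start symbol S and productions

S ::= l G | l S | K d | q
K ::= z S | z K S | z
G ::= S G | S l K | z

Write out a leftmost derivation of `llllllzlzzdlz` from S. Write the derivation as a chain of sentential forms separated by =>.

S => lS   [S ::= l S]
lS => llS   [S ::= l S]
llS => lllG   [S ::= l G]
lllG => lllSG   [G ::= S G]
lllSG => llllSG   [S ::= l S]
llllSG => lllllGG   [S ::= l G]
lllllGG => lllllSlKG   [G ::= S l K]
lllllSlKG => llllllGlKG   [S ::= l G]
llllllGlKG => llllllzlKG   [G ::= z]
llllllzlKG => llllllzlzG   [K ::= z]
llllllzlzG => llllllzlzSlK   [G ::= S l K]
llllllzlzSlK => llllllzlzKdlK   [S ::= K d]
llllllzlzKdlK => llllllzlzzdlK   [K ::= z]
llllllzlzzdlK => llllllzlzzdlz   [K ::= z]

S => lS => llS => lllG => lllSG => llllSG => lllllGG => lllllSlKG => llllllGlKG => llllllzlKG => llllllzlzG => llllllzlzSlK => llllllzlzKdlK => llllllzlzzdlK => llllllzlzzdlz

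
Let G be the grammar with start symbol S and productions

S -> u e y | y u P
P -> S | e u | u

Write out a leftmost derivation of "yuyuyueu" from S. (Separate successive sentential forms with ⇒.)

S ⇒ yuP ⇒ yuS ⇒ yuyuP ⇒ yuyuS ⇒ yuyuyuP ⇒ yuyuyueu

S ⇒ yuP   [S -> y u P]
yuP ⇒ yuS   [P -> S]
yuS ⇒ yuyuP   [S -> y u P]
yuyuP ⇒ yuyuS   [P -> S]
yuyuS ⇒ yuyuyuP   [S -> y u P]
yuyuyuP ⇒ yuyuyueu   [P -> e u]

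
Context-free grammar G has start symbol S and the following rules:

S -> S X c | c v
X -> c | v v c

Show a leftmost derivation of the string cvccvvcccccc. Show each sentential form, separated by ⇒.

S ⇒ SXc   [S -> S X c]
SXc ⇒ SXcXc   [S -> S X c]
SXcXc ⇒ SXcXcXc   [S -> S X c]
SXcXcXc ⇒ SXcXcXcXc   [S -> S X c]
SXcXcXcXc ⇒ cvXcXcXcXc   [S -> c v]
cvXcXcXcXc ⇒ cvccXcXcXc   [X -> c]
cvccXcXcXc ⇒ cvccvvccXcXc   [X -> v v c]
cvccvvccXcXc ⇒ cvccvvccccXc   [X -> c]
cvccvvccccXc ⇒ cvccvvcccccc   [X -> c]

S⇒SXc⇒SXcXc⇒SXcXcXc⇒SXcXcXcXc⇒cvXcXcXcXc⇒cvccXcXcXc⇒cvccvvccXcXc⇒cvccvvccccXc⇒cvccvvcccccc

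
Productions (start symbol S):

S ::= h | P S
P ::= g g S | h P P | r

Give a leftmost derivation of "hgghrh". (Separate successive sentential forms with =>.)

S => PS => hPPS => hggSPS => hgghPS => hgghrS => hgghrh

S => PS   [S ::= P S]
PS => hPPS   [P ::= h P P]
hPPS => hggSPS   [P ::= g g S]
hggSPS => hgghPS   [S ::= h]
hgghPS => hgghrS   [P ::= r]
hgghrS => hgghrh   [S ::= h]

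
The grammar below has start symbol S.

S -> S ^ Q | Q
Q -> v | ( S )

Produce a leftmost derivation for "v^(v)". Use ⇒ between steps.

S⇒S^Q⇒Q^Q⇒v^Q⇒v^(S)⇒v^(Q)⇒v^(v)

S ⇒ S^Q   [S -> S ^ Q]
S^Q ⇒ Q^Q   [S -> Q]
Q^Q ⇒ v^Q   [Q -> v]
v^Q ⇒ v^(S)   [Q -> ( S )]
v^(S) ⇒ v^(Q)   [S -> Q]
v^(Q) ⇒ v^(v)   [Q -> v]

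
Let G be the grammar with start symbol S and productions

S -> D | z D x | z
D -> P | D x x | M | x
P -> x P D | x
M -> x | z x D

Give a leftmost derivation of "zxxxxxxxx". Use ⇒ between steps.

S⇒zDx⇒zPx⇒zxPDx⇒zxxPDDx⇒zxxxPDDDx⇒zxxxxDDDx⇒zxxxxxDDx⇒zxxxxxxDx⇒zxxxxxxxx

S ⇒ zDx   [S -> z D x]
zDx ⇒ zPx   [D -> P]
zPx ⇒ zxPDx   [P -> x P D]
zxPDx ⇒ zxxPDDx   [P -> x P D]
zxxPDDx ⇒ zxxxPDDDx   [P -> x P D]
zxxxPDDDx ⇒ zxxxxDDDx   [P -> x]
zxxxxDDDx ⇒ zxxxxxDDx   [D -> x]
zxxxxxDDx ⇒ zxxxxxxDx   [D -> x]
zxxxxxxDx ⇒ zxxxxxxxx   [D -> x]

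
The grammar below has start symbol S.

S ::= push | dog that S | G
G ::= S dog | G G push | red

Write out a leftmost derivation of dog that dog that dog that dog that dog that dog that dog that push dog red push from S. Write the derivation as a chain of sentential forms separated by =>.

S => dog that S => dog that dog that S => dog that dog that dog that S => dog that dog that dog that dog that S => dog that dog that dog that dog that dog that S => dog that dog that dog that dog that dog that dog that S => dog that dog that dog that dog that dog that dog that dog that S => dog that dog that dog that dog that dog that dog that dog that G => dog that dog that dog that dog that dog that dog that dog that G G push => dog that dog that dog that dog that dog that dog that dog that S dog G push => dog that dog that dog that dog that dog that dog that dog that push dog G push => dog that dog that dog that dog that dog that dog that dog that push dog red push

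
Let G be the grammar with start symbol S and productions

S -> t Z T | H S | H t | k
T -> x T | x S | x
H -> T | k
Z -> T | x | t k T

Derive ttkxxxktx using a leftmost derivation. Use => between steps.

S => tZT   [S -> t Z T]
tZT => ttkTT   [Z -> t k T]
ttkTT => ttkxST   [T -> x S]
ttkxST => ttkxHtT   [S -> H t]
ttkxHtT => ttkxTtT   [H -> T]
ttkxTtT => ttkxxTtT   [T -> x T]
ttkxxTtT => ttkxxxStT   [T -> x S]
ttkxxxStT => ttkxxxktT   [S -> k]
ttkxxxktT => ttkxxxktx   [T -> x]

S=>tZT=>ttkTT=>ttkxST=>ttkxHtT=>ttkxTtT=>ttkxxTtT=>ttkxxxStT=>ttkxxxktT=>ttkxxxktx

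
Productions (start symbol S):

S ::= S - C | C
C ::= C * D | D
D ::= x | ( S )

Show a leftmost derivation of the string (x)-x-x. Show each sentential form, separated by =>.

S => S-C => S-C-C => C-C-C => D-C-C => (S)-C-C => (C)-C-C => (D)-C-C => (x)-C-C => (x)-D-C => (x)-x-C => (x)-x-D => (x)-x-x

S => S-C   [S ::= S - C]
S-C => S-C-C   [S ::= S - C]
S-C-C => C-C-C   [S ::= C]
C-C-C => D-C-C   [C ::= D]
D-C-C => (S)-C-C   [D ::= ( S )]
(S)-C-C => (C)-C-C   [S ::= C]
(C)-C-C => (D)-C-C   [C ::= D]
(D)-C-C => (x)-C-C   [D ::= x]
(x)-C-C => (x)-D-C   [C ::= D]
(x)-D-C => (x)-x-C   [D ::= x]
(x)-x-C => (x)-x-D   [C ::= D]
(x)-x-D => (x)-x-x   [D ::= x]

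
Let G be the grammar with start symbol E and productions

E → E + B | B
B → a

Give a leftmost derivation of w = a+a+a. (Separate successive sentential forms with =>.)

E => E+B   [E → E + B]
E+B => E+B+B   [E → E + B]
E+B+B => B+B+B   [E → B]
B+B+B => a+B+B   [B → a]
a+B+B => a+a+B   [B → a]
a+a+B => a+a+a   [B → a]

E=>E+B=>E+B+B=>B+B+B=>a+B+B=>a+a+B=>a+a+a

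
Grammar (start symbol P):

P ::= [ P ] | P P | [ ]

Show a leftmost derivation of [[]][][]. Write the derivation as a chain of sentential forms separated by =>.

P => PP => PPP => [P]PP => [[]]PP => [[]][]P => [[]][][]

P => PP   [P ::= P P]
PP => PPP   [P ::= P P]
PPP => [P]PP   [P ::= [ P ]]
[P]PP => [[]]PP   [P ::= [ ]]
[[]]PP => [[]][]P   [P ::= [ ]]
[[]][]P => [[]][][]   [P ::= [ ]]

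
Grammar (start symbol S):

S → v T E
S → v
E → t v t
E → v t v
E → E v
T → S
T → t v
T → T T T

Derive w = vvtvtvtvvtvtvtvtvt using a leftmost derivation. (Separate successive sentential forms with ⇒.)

S⇒vTE⇒vTTTE⇒vSTTE⇒vvTETTE⇒vvTTTETTE⇒vvtvTTETTE⇒vvtvtvTETTE⇒vvtvtvtvETTE⇒vvtvtvtvvtvTTE⇒vvtvtvtvvtvtvTE⇒vvtvtvtvvtvtvtvE⇒vvtvtvtvvtvtvtvtvt

S ⇒ vTE   [S → v T E]
vTE ⇒ vTTTE   [T → T T T]
vTTTE ⇒ vSTTE   [T → S]
vSTTE ⇒ vvTETTE   [S → v T E]
vvTETTE ⇒ vvTTTETTE   [T → T T T]
vvTTTETTE ⇒ vvtvTTETTE   [T → t v]
vvtvTTETTE ⇒ vvtvtvTETTE   [T → t v]
vvtvtvTETTE ⇒ vvtvtvtvETTE   [T → t v]
vvtvtvtvETTE ⇒ vvtvtvtvvtvTTE   [E → v t v]
vvtvtvtvvtvTTE ⇒ vvtvtvtvvtvtvTE   [T → t v]
vvtvtvtvvtvtvTE ⇒ vvtvtvtvvtvtvtvE   [T → t v]
vvtvtvtvvtvtvtvE ⇒ vvtvtvtvvtvtvtvtvt   [E → t v t]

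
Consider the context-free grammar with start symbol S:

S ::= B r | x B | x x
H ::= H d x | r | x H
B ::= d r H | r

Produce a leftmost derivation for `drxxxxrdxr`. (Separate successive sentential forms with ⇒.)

S ⇒ Br ⇒ drHr ⇒ drxHr ⇒ drxxHr ⇒ drxxxHr ⇒ drxxxHdxr ⇒ drxxxxHdxr ⇒ drxxxxrdxr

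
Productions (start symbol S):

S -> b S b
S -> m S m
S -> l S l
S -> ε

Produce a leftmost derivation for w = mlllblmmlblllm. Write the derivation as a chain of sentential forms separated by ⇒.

S ⇒ mSm ⇒ mlSlm ⇒ mllSllm ⇒ mlllSlllm ⇒ mlllbSblllm ⇒ mlllblSlblllm ⇒ mlllblmSmlblllm ⇒ mlllblmmlblllm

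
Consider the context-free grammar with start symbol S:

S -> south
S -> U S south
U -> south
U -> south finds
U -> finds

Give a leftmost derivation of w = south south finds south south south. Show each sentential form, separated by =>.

S => U S south => south S south => south U S south south => south south finds S south south => south south finds south south south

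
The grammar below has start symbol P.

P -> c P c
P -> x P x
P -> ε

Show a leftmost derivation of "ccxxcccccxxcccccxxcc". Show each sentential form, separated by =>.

P => cPc   [P -> c P c]
cPc => ccPcc   [P -> c P c]
ccPcc => ccxPxcc   [P -> x P x]
ccxPxcc => ccxxPxxcc   [P -> x P x]
ccxxPxxcc => ccxxcPcxxcc   [P -> c P c]
ccxxcPcxxcc => ccxxccPccxxcc   [P -> c P c]
ccxxccPccxxcc => ccxxcccPcccxxcc   [P -> c P c]
ccxxcccPcccxxcc => ccxxccccPccccxxcc   [P -> c P c]
ccxxccccPccccxxcc => ccxxcccccPcccccxxcc   [P -> c P c]
ccxxcccccPcccccxxcc => ccxxcccccxPxcccccxxcc   [P -> x P x]
ccxxcccccxPxcccccxxcc => ccxxcccccxxcccccxxcc   [P -> ε]

P=>cPc=>ccPcc=>ccxPxcc=>ccxxPxxcc=>ccxxcPcxxcc=>ccxxccPccxxcc=>ccxxcccPcccxxcc=>ccxxccccPccccxxcc=>ccxxcccccPcccccxxcc=>ccxxcccccxPxcccccxxcc=>ccxxcccccxxcccccxxcc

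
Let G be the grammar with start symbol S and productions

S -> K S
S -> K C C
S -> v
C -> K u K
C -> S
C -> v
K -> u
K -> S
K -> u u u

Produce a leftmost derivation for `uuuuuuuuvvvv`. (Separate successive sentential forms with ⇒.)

S⇒KCC⇒SCC⇒KCCCC⇒uCCCC⇒uKuKCCC⇒uuuuuKCCC⇒uuuuuuuuCCC⇒uuuuuuuuSCC⇒uuuuuuuuKSCC⇒uuuuuuuuSSCC⇒uuuuuuuuvSCC⇒uuuuuuuuvvCC⇒uuuuuuuuvvvC⇒uuuuuuuuvvvv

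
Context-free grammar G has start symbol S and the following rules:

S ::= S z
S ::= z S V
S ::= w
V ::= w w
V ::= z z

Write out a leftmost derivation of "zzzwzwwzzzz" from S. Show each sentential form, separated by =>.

S => zSV   [S ::= z S V]
zSV => zzSVV   [S ::= z S V]
zzSVV => zzzSVVV   [S ::= z S V]
zzzSVVV => zzzSzVVV   [S ::= S z]
zzzSzVVV => zzzwzVVV   [S ::= w]
zzzwzVVV => zzzwzwwVV   [V ::= w w]
zzzwzwwVV => zzzwzwwzzV   [V ::= z z]
zzzwzwwzzV => zzzwzwwzzzz   [V ::= z z]

S => zSV => zzSVV => zzzSVVV => zzzSzVVV => zzzwzVVV => zzzwzwwVV => zzzwzwwzzV => zzzwzwwzzzz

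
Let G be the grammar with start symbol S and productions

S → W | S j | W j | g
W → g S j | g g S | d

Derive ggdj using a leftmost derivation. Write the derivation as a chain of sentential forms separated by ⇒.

S ⇒ W ⇒ ggS ⇒ ggSj ⇒ ggWj ⇒ ggdj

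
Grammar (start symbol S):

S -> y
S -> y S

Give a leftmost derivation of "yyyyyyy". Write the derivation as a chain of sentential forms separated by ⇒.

S ⇒ yS ⇒ yyS ⇒ yyyS ⇒ yyyyS ⇒ yyyyyS ⇒ yyyyyyS ⇒ yyyyyyy

S ⇒ yS   [S -> y S]
yS ⇒ yyS   [S -> y S]
yyS ⇒ yyyS   [S -> y S]
yyyS ⇒ yyyyS   [S -> y S]
yyyyS ⇒ yyyyyS   [S -> y S]
yyyyyS ⇒ yyyyyyS   [S -> y S]
yyyyyyS ⇒ yyyyyyy   [S -> y]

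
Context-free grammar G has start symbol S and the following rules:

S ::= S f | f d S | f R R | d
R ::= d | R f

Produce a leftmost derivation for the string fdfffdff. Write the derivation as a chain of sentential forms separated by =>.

S => Sf   [S ::= S f]
Sf => fRRf   [S ::= f R R]
fRRf => fRfRf   [R ::= R f]
fRfRf => fRffRf   [R ::= R f]
fRffRf => fRfffRf   [R ::= R f]
fRfffRf => fdfffRf   [R ::= d]
fdfffRf => fdfffRff   [R ::= R f]
fdfffRff => fdfffdff   [R ::= d]

S => Sf => fRRf => fRfRf => fRffRf => fRfffRf => fdfffRf => fdfffRff => fdfffdff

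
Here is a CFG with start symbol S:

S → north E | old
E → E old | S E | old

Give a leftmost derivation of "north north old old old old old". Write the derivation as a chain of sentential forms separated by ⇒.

S ⇒ north E   [S → north E]
north E ⇒ north S E   [E → S E]
north S E ⇒ north north E E   [S → north E]
north north E E ⇒ north north E old E   [E → E old]
north north E old E ⇒ north north S E old E   [E → S E]
north north S E old E ⇒ north north old E old E   [S → old]
north north old E old E ⇒ north north old old old E   [E → old]
north north old old old E ⇒ north north old old old S E   [E → S E]
north north old old old S E ⇒ north north old old old old E   [S → old]
north north old old old old E ⇒ north north old old old old old   [E → old]

S ⇒ north E ⇒ north S E ⇒ north north E E ⇒ north north E old E ⇒ north north S E old E ⇒ north north old E old E ⇒ north north old old old E ⇒ north north old old old S E ⇒ north north old old old old E ⇒ north north old old old old old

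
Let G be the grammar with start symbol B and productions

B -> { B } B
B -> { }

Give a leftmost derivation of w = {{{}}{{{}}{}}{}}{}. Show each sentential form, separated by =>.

B => {B}B => {{B}B}B => {{{}}B}B => {{{}}{B}B}B => {{{}}{{B}B}B}B => {{{}}{{{}}B}B}B => {{{}}{{{}}{}}B}B => {{{}}{{{}}{}}{}}B => {{{}}{{{}}{}}{}}{}

B => {B}B   [B -> { B } B]
{B}B => {{B}B}B   [B -> { B } B]
{{B}B}B => {{{}}B}B   [B -> { }]
{{{}}B}B => {{{}}{B}B}B   [B -> { B } B]
{{{}}{B}B}B => {{{}}{{B}B}B}B   [B -> { B } B]
{{{}}{{B}B}B}B => {{{}}{{{}}B}B}B   [B -> { }]
{{{}}{{{}}B}B}B => {{{}}{{{}}{}}B}B   [B -> { }]
{{{}}{{{}}{}}B}B => {{{}}{{{}}{}}{}}B   [B -> { }]
{{{}}{{{}}{}}{}}B => {{{}}{{{}}{}}{}}{}   [B -> { }]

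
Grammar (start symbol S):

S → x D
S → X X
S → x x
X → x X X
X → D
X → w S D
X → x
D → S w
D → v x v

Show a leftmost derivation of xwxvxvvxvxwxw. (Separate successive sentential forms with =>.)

S => xD   [S → x D]
xD => xSw   [D → S w]
xSw => xXXw   [S → X X]
xXXw => xDXw   [X → D]
xDXw => xSwXw   [D → S w]
xSwXw => xXXwXw   [S → X X]
xXXwXw => xwSDXwXw   [X → w S D]
xwSDXwXw => xwxDDXwXw   [S → x D]
xwxDDXwXw => xwxvxvDXwXw   [D → v x v]
xwxvxvDXwXw => xwxvxvvxvXwXw   [D → v x v]
xwxvxvvxvXwXw => xwxvxvvxvxwXw   [X → x]
xwxvxvvxvxwXw => xwxvxvvxvxwxw   [X → x]

S => xD => xSw => xXXw => xDXw => xSwXw => xXXwXw => xwSDXwXw => xwxDDXwXw => xwxvxvDXwXw => xwxvxvvxvXwXw => xwxvxvvxvxwXw => xwxvxvvxvxwxw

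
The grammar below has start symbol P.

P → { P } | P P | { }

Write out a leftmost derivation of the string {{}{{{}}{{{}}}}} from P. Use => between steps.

P => {P}   [P → { P }]
{P} => {PP}   [P → P P]
{PP} => {{}P}   [P → { }]
{{}P} => {{}{P}}   [P → { P }]
{{}{P}} => {{}{PP}}   [P → P P]
{{}{PP}} => {{}{{P}P}}   [P → { P }]
{{}{{P}P}} => {{}{{{}}P}}   [P → { }]
{{}{{{}}P}} => {{}{{{}}{P}}}   [P → { P }]
{{}{{{}}{P}}} => {{}{{{}}{{P}}}}   [P → { P }]
{{}{{{}}{{P}}}} => {{}{{{}}{{{}}}}}   [P → { }]

P=>{P}=>{PP}=>{{}P}=>{{}{P}}=>{{}{PP}}=>{{}{{P}P}}=>{{}{{{}}P}}=>{{}{{{}}{P}}}=>{{}{{{}}{{P}}}}=>{{}{{{}}{{{}}}}}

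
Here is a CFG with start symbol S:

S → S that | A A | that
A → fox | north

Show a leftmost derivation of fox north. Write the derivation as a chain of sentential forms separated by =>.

S => A A   [S → A A]
A A => fox A   [A → fox]
fox A => fox north   [A → north]

S => A A => fox A => fox north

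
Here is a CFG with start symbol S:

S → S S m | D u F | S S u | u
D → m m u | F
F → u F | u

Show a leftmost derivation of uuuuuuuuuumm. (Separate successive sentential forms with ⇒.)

S⇒SSm⇒DuFSm⇒FuFSm⇒uFuFSm⇒uuuFSm⇒uuuuSm⇒uuuuSSmm⇒uuuuDuFSmm⇒uuuuFuFSmm⇒uuuuuFuFSmm⇒uuuuuuFuFSmm⇒uuuuuuuuFSmm⇒uuuuuuuuuSmm⇒uuuuuuuuuumm

S ⇒ SSm   [S → S S m]
SSm ⇒ DuFSm   [S → D u F]
DuFSm ⇒ FuFSm   [D → F]
FuFSm ⇒ uFuFSm   [F → u F]
uFuFSm ⇒ uuuFSm   [F → u]
uuuFSm ⇒ uuuuSm   [F → u]
uuuuSm ⇒ uuuuSSmm   [S → S S m]
uuuuSSmm ⇒ uuuuDuFSmm   [S → D u F]
uuuuDuFSmm ⇒ uuuuFuFSmm   [D → F]
uuuuFuFSmm ⇒ uuuuuFuFSmm   [F → u F]
uuuuuFuFSmm ⇒ uuuuuuFuFSmm   [F → u F]
uuuuuuFuFSmm ⇒ uuuuuuuuFSmm   [F → u]
uuuuuuuuFSmm ⇒ uuuuuuuuuSmm   [F → u]
uuuuuuuuuSmm ⇒ uuuuuuuuuumm   [S → u]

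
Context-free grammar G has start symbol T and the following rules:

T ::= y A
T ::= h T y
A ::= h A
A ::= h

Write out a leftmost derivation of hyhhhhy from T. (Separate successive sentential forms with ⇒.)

T ⇒ hTy ⇒ hyAy ⇒ hyhAy ⇒ hyhhAy ⇒ hyhhhAy ⇒ hyhhhhy

T ⇒ hTy   [T ::= h T y]
hTy ⇒ hyAy   [T ::= y A]
hyAy ⇒ hyhAy   [A ::= h A]
hyhAy ⇒ hyhhAy   [A ::= h A]
hyhhAy ⇒ hyhhhAy   [A ::= h A]
hyhhhAy ⇒ hyhhhhy   [A ::= h]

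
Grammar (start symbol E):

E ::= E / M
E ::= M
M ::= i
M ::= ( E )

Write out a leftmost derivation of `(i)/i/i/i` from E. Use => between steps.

E=>E/M=>E/M/M=>E/M/M/M=>M/M/M/M=>(E)/M/M/M=>(M)/M/M/M=>(i)/M/M/M=>(i)/i/M/M=>(i)/i/i/M=>(i)/i/i/i

E => E/M   [E ::= E / M]
E/M => E/M/M   [E ::= E / M]
E/M/M => E/M/M/M   [E ::= E / M]
E/M/M/M => M/M/M/M   [E ::= M]
M/M/M/M => (E)/M/M/M   [M ::= ( E )]
(E)/M/M/M => (M)/M/M/M   [E ::= M]
(M)/M/M/M => (i)/M/M/M   [M ::= i]
(i)/M/M/M => (i)/i/M/M   [M ::= i]
(i)/i/M/M => (i)/i/i/M   [M ::= i]
(i)/i/i/M => (i)/i/i/i   [M ::= i]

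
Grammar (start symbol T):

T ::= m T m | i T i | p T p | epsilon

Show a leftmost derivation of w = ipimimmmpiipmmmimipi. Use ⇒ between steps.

T ⇒ iTi ⇒ ipTpi ⇒ ipiTipi ⇒ ipimTmipi ⇒ ipimiTimipi ⇒ ipimimTmimipi ⇒ ipimimmTmmimipi ⇒ ipimimmmTmmmimipi ⇒ ipimimmmpTpmmmimipi ⇒ ipimimmmpiTipmmmimipi ⇒ ipimimmmpiipmmmimipi

T ⇒ iTi   [T ::= i T i]
iTi ⇒ ipTpi   [T ::= p T p]
ipTpi ⇒ ipiTipi   [T ::= i T i]
ipiTipi ⇒ ipimTmipi   [T ::= m T m]
ipimTmipi ⇒ ipimiTimipi   [T ::= i T i]
ipimiTimipi ⇒ ipimimTmimipi   [T ::= m T m]
ipimimTmimipi ⇒ ipimimmTmmimipi   [T ::= m T m]
ipimimmTmmimipi ⇒ ipimimmmTmmmimipi   [T ::= m T m]
ipimimmmTmmmimipi ⇒ ipimimmmpTpmmmimipi   [T ::= p T p]
ipimimmmpTpmmmimipi ⇒ ipimimmmpiTipmmmimipi   [T ::= i T i]
ipimimmmpiTipmmmimipi ⇒ ipimimmmpiipmmmimipi   [T ::= epsilon]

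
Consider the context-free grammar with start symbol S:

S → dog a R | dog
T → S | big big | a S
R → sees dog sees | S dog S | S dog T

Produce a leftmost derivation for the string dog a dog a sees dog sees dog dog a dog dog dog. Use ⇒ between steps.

S ⇒ dog a R ⇒ dog a S dog T ⇒ dog a dog a R dog T ⇒ dog a dog a sees dog sees dog T ⇒ dog a dog a sees dog sees dog S ⇒ dog a dog a sees dog sees dog dog a R ⇒ dog a dog a sees dog sees dog dog a S dog S ⇒ dog a dog a sees dog sees dog dog a dog dog S ⇒ dog a dog a sees dog sees dog dog a dog dog dog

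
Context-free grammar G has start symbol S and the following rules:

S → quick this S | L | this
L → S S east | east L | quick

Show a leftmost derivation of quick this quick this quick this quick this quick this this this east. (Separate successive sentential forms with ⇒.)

S ⇒ quick this S ⇒ quick this quick this S ⇒ quick this quick this L ⇒ quick this quick this S S east ⇒ quick this quick this quick this S S east ⇒ quick this quick this quick this quick this S S east ⇒ quick this quick this quick this quick this quick this S S east ⇒ quick this quick this quick this quick this quick this this S east ⇒ quick this quick this quick this quick this quick this this this east

S ⇒ quick this S   [S → quick this S]
quick this S ⇒ quick this quick this S   [S → quick this S]
quick this quick this S ⇒ quick this quick this L   [S → L]
quick this quick this L ⇒ quick this quick this S S east   [L → S S east]
quick this quick this S S east ⇒ quick this quick this quick this S S east   [S → quick this S]
quick this quick this quick this S S east ⇒ quick this quick this quick this quick this S S east   [S → quick this S]
quick this quick this quick this quick this S S east ⇒ quick this quick this quick this quick this quick this S S east   [S → quick this S]
quick this quick this quick this quick this quick this S S east ⇒ quick this quick this quick this quick this quick this this S east   [S → this]
quick this quick this quick this quick this quick this this S east ⇒ quick this quick this quick this quick this quick this this this east   [S → this]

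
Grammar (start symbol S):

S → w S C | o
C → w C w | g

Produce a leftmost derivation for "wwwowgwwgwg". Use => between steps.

S => wSC => wwSCC => wwwSCCC => wwwoCCC => wwwowCwCC => wwwowgwCC => wwwowgwwCwC => wwwowgwwgwC => wwwowgwwgwg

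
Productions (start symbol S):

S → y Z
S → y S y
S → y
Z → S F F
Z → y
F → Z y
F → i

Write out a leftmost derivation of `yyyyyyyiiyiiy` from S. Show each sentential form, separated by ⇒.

S ⇒ ySy ⇒ yyZy ⇒ yySFFy ⇒ yyySyFFy ⇒ yyyyZyFFy ⇒ yyyySFFyFFy ⇒ yyyyySyFFyFFy ⇒ yyyyyyyFFyFFy ⇒ yyyyyyyiFyFFy ⇒ yyyyyyyiiyFFy ⇒ yyyyyyyiiyiFy ⇒ yyyyyyyiiyiiy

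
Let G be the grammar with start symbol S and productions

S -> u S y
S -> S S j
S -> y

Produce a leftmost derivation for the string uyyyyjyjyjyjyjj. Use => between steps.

S => SSj   [S -> S S j]
SSj => uSySj   [S -> u S y]
uSySj => uyySj   [S -> y]
uyySj => uyySSjj   [S -> S S j]
uyySSjj => uyySSjSjj   [S -> S S j]
uyySSjSjj => uyySSjSjSjj   [S -> S S j]
uyySSjSjSjj => uyySSjSjSjSjj   [S -> S S j]
uyySSjSjSjSjj => uyySSjSjSjSjSjj   [S -> S S j]
uyySSjSjSjSjSjj => uyyySjSjSjSjSjj   [S -> y]
uyyySjSjSjSjSjj => uyyyyjSjSjSjSjj   [S -> y]
uyyyyjSjSjSjSjj => uyyyyjyjSjSjSjj   [S -> y]
uyyyyjyjSjSjSjj => uyyyyjyjyjSjSjj   [S -> y]
uyyyyjyjyjSjSjj => uyyyyjyjyjyjSjj   [S -> y]
uyyyyjyjyjyjSjj => uyyyyjyjyjyjyjj   [S -> y]

S => SSj => uSySj => uyySj => uyySSjj => uyySSjSjj => uyySSjSjSjj => uyySSjSjSjSjj => uyySSjSjSjSjSjj => uyyySjSjSjSjSjj => uyyyyjSjSjSjSjj => uyyyyjyjSjSjSjj => uyyyyjyjyjSjSjj => uyyyyjyjyjyjSjj => uyyyyjyjyjyjyjj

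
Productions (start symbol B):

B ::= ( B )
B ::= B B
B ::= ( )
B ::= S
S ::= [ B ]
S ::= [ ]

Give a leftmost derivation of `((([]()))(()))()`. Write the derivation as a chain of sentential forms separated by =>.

B => BB   [B ::= B B]
BB => (B)B   [B ::= ( B )]
(B)B => (BB)B   [B ::= B B]
(BB)B => ((B)B)B   [B ::= ( B )]
((B)B)B => (((B))B)B   [B ::= ( B )]
(((B))B)B => (((BB))B)B   [B ::= B B]
(((BB))B)B => (((SB))B)B   [B ::= S]
(((SB))B)B => ((([]B))B)B   [S ::= [ ]]
((([]B))B)B => ((([]()))B)B   [B ::= ( )]
((([]()))B)B => ((([]()))(B))B   [B ::= ( B )]
((([]()))(B))B => ((([]()))(()))B   [B ::= ( )]
((([]()))(()))B => ((([]()))(()))()   [B ::= ( )]

B => BB => (B)B => (BB)B => ((B)B)B => (((B))B)B => (((BB))B)B => (((SB))B)B => ((([]B))B)B => ((([]()))B)B => ((([]()))(B))B => ((([]()))(()))B => ((([]()))(()))()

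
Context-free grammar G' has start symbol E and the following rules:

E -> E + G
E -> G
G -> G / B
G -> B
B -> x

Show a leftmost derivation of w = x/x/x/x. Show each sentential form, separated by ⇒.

E ⇒ G   [E -> G]
G ⇒ G/B   [G -> G / B]
G/B ⇒ G/B/B   [G -> G / B]
G/B/B ⇒ G/B/B/B   [G -> G / B]
G/B/B/B ⇒ B/B/B/B   [G -> B]
B/B/B/B ⇒ x/B/B/B   [B -> x]
x/B/B/B ⇒ x/x/B/B   [B -> x]
x/x/B/B ⇒ x/x/x/B   [B -> x]
x/x/x/B ⇒ x/x/x/x   [B -> x]

E ⇒ G ⇒ G/B ⇒ G/B/B ⇒ G/B/B/B ⇒ B/B/B/B ⇒ x/B/B/B ⇒ x/x/B/B ⇒ x/x/x/B ⇒ x/x/x/x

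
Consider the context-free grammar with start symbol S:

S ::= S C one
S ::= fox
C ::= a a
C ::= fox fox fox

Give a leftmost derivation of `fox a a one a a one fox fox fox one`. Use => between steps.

S => S C one   [S ::= S C one]
S C one => S C one C one   [S ::= S C one]
S C one C one => S C one C one C one   [S ::= S C one]
S C one C one C one => fox C one C one C one   [S ::= fox]
fox C one C one C one => fox a a one C one C one   [C ::= a a]
fox a a one C one C one => fox a a one a a one C one   [C ::= a a]
fox a a one a a one C one => fox a a one a a one fox fox fox one   [C ::= fox fox fox]

S => S C one => S C one C one => S C one C one C one => fox C one C one C one => fox a a one C one C one => fox a a one a a one C one => fox a a one a a one fox fox fox one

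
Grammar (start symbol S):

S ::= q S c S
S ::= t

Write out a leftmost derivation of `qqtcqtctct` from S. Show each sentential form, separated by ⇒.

S⇒qScS⇒qqScScS⇒qqtcScS⇒qqtcqScScS⇒qqtcqtcScS⇒qqtcqtctcS⇒qqtcqtctct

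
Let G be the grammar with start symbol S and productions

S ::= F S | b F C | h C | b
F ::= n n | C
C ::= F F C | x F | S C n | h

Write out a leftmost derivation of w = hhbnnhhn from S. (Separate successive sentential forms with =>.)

S => hC => hSCn => hFSCn => hCSCn => hhSCn => hhbFCCn => hhbnnCCn => hhbnnhCn => hhbnnhhn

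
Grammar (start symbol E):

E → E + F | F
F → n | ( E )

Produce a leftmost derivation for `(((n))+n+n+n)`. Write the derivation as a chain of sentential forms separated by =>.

E => F => (E) => (E+F) => (E+F+F) => (E+F+F+F) => (F+F+F+F) => ((E)+F+F+F) => ((F)+F+F+F) => (((E))+F+F+F) => (((F))+F+F+F) => (((n))+F+F+F) => (((n))+n+F+F) => (((n))+n+n+F) => (((n))+n+n+n)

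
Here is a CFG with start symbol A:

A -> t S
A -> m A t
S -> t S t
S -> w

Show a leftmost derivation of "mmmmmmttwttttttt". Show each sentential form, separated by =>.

A => mAt => mmAtt => mmmAttt => mmmmAtttt => mmmmmAttttt => mmmmmmAtttttt => mmmmmmtStttttt => mmmmmmttSttttttt => mmmmmmttwttttttt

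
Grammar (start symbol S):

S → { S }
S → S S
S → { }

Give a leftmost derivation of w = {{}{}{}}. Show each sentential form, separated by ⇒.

S⇒{S}⇒{SS}⇒{SSS}⇒{{}SS}⇒{{}{}S}⇒{{}{}{}}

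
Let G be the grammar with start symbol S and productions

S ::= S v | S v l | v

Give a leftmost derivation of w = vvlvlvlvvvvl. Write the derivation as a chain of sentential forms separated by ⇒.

S ⇒ Svl ⇒ Svvl ⇒ Svvvl ⇒ Svvvvl ⇒ Svlvvvvl ⇒ Svlvlvvvvl ⇒ Svlvlvlvvvvl ⇒ vvlvlvlvvvvl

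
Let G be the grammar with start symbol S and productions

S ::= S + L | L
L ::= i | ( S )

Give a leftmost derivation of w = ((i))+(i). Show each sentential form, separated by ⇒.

S⇒S+L⇒L+L⇒(S)+L⇒(L)+L⇒((S))+L⇒((L))+L⇒((i))+L⇒((i))+(S)⇒((i))+(L)⇒((i))+(i)

S ⇒ S+L   [S ::= S + L]
S+L ⇒ L+L   [S ::= L]
L+L ⇒ (S)+L   [L ::= ( S )]
(S)+L ⇒ (L)+L   [S ::= L]
(L)+L ⇒ ((S))+L   [L ::= ( S )]
((S))+L ⇒ ((L))+L   [S ::= L]
((L))+L ⇒ ((i))+L   [L ::= i]
((i))+L ⇒ ((i))+(S)   [L ::= ( S )]
((i))+(S) ⇒ ((i))+(L)   [S ::= L]
((i))+(L) ⇒ ((i))+(i)   [L ::= i]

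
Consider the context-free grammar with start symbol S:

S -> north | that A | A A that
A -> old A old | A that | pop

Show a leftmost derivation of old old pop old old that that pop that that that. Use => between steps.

S => A A that => A that A that => A that that A that => old A old that that A that => old old A old old that that A that => old old pop old old that that A that => old old pop old old that that A that that => old old pop old old that that A that that that => old old pop old old that that pop that that that

S => A A that   [S -> A A that]
A A that => A that A that   [A -> A that]
A that A that => A that that A that   [A -> A that]
A that that A that => old A old that that A that   [A -> old A old]
old A old that that A that => old old A old old that that A that   [A -> old A old]
old old A old old that that A that => old old pop old old that that A that   [A -> pop]
old old pop old old that that A that => old old pop old old that that A that that   [A -> A that]
old old pop old old that that A that that => old old pop old old that that A that that that   [A -> A that]
old old pop old old that that A that that that => old old pop old old that that pop that that that   [A -> pop]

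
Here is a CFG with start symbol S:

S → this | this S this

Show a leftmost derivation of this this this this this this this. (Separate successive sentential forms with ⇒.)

S ⇒ this S this   [S → this S this]
this S this ⇒ this this S this this   [S → this S this]
this this S this this ⇒ this this this S this this this   [S → this S this]
this this this S this this this ⇒ this this this this this this this   [S → this]

S ⇒ this S this ⇒ this this S this this ⇒ this this this S this this this ⇒ this this this this this this this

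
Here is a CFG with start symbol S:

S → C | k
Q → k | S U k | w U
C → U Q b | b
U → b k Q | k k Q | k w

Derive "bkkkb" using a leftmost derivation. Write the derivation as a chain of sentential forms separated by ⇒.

S⇒C⇒UQb⇒bkQQb⇒bkkQb⇒bkkkb

S ⇒ C   [S → C]
C ⇒ UQb   [C → U Q b]
UQb ⇒ bkQQb   [U → b k Q]
bkQQb ⇒ bkkQb   [Q → k]
bkkQb ⇒ bkkkb   [Q → k]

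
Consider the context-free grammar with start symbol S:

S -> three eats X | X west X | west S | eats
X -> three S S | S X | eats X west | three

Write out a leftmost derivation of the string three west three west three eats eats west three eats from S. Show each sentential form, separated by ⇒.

S ⇒ X west X ⇒ three west X ⇒ three west three S S ⇒ three west three west S S ⇒ three west three west X west X S ⇒ three west three west three S S west X S ⇒ three west three west three eats S west X S ⇒ three west three west three eats eats west X S ⇒ three west three west three eats eats west three S ⇒ three west three west three eats eats west three eats

S ⇒ X west X   [S -> X west X]
X west X ⇒ three west X   [X -> three]
three west X ⇒ three west three S S   [X -> three S S]
three west three S S ⇒ three west three west S S   [S -> west S]
three west three west S S ⇒ three west three west X west X S   [S -> X west X]
three west three west X west X S ⇒ three west three west three S S west X S   [X -> three S S]
three west three west three S S west X S ⇒ three west three west three eats S west X S   [S -> eats]
three west three west three eats S west X S ⇒ three west three west three eats eats west X S   [S -> eats]
three west three west three eats eats west X S ⇒ three west three west three eats eats west three S   [X -> three]
three west three west three eats eats west three S ⇒ three west three west three eats eats west three eats   [S -> eats]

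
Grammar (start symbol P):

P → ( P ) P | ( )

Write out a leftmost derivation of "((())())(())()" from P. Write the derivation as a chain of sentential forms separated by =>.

P => (P)P => ((P)P)P => ((())P)P => ((())())P => ((())())(P)P => ((())())(())P => ((())())(())()

P => (P)P   [P → ( P ) P]
(P)P => ((P)P)P   [P → ( P ) P]
((P)P)P => ((())P)P   [P → ( )]
((())P)P => ((())())P   [P → ( )]
((())())P => ((())())(P)P   [P → ( P ) P]
((())())(P)P => ((())())(())P   [P → ( )]
((())())(())P => ((())())(())()   [P → ( )]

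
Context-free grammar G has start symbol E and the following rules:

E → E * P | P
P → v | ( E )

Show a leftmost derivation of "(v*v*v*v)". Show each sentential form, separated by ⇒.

E ⇒ P ⇒ (E) ⇒ (E*P) ⇒ (E*P*P) ⇒ (E*P*P*P) ⇒ (P*P*P*P) ⇒ (v*P*P*P) ⇒ (v*v*P*P) ⇒ (v*v*v*P) ⇒ (v*v*v*v)

E ⇒ P   [E → P]
P ⇒ (E)   [P → ( E )]
(E) ⇒ (E*P)   [E → E * P]
(E*P) ⇒ (E*P*P)   [E → E * P]
(E*P*P) ⇒ (E*P*P*P)   [E → E * P]
(E*P*P*P) ⇒ (P*P*P*P)   [E → P]
(P*P*P*P) ⇒ (v*P*P*P)   [P → v]
(v*P*P*P) ⇒ (v*v*P*P)   [P → v]
(v*v*P*P) ⇒ (v*v*v*P)   [P → v]
(v*v*v*P) ⇒ (v*v*v*v)   [P → v]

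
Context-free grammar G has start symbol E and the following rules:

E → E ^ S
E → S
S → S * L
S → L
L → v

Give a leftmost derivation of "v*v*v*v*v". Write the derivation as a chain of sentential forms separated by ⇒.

E⇒S⇒S*L⇒S*L*L⇒S*L*L*L⇒S*L*L*L*L⇒L*L*L*L*L⇒v*L*L*L*L⇒v*v*L*L*L⇒v*v*v*L*L⇒v*v*v*v*L⇒v*v*v*v*v

E ⇒ S   [E → S]
S ⇒ S*L   [S → S * L]
S*L ⇒ S*L*L   [S → S * L]
S*L*L ⇒ S*L*L*L   [S → S * L]
S*L*L*L ⇒ S*L*L*L*L   [S → S * L]
S*L*L*L*L ⇒ L*L*L*L*L   [S → L]
L*L*L*L*L ⇒ v*L*L*L*L   [L → v]
v*L*L*L*L ⇒ v*v*L*L*L   [L → v]
v*v*L*L*L ⇒ v*v*v*L*L   [L → v]
v*v*v*L*L ⇒ v*v*v*v*L   [L → v]
v*v*v*v*L ⇒ v*v*v*v*v   [L → v]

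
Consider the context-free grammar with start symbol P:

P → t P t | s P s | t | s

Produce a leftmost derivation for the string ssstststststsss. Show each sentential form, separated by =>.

P => sPs => ssPss => sssPsss => ssstPtsss => ssstsPstsss => ssststPtstsss => ssststsPststsss => ssstststststsss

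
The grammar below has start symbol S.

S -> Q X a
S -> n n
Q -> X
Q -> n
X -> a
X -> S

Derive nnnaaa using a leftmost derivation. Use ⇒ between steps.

S ⇒ QXa   [S -> Q X a]
QXa ⇒ XXa   [Q -> X]
XXa ⇒ SXa   [X -> S]
SXa ⇒ QXaXa   [S -> Q X a]
QXaXa ⇒ nXaXa   [Q -> n]
nXaXa ⇒ nSaXa   [X -> S]
nSaXa ⇒ nnnaXa   [S -> n n]
nnnaXa ⇒ nnnaaa   [X -> a]

S ⇒ QXa ⇒ XXa ⇒ SXa ⇒ QXaXa ⇒ nXaXa ⇒ nSaXa ⇒ nnnaXa ⇒ nnnaaa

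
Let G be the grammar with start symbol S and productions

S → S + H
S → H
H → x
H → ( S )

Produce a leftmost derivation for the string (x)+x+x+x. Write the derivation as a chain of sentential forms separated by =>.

S => S+H   [S → S + H]
S+H => S+H+H   [S → S + H]
S+H+H => S+H+H+H   [S → S + H]
S+H+H+H => H+H+H+H   [S → H]
H+H+H+H => (S)+H+H+H   [H → ( S )]
(S)+H+H+H => (H)+H+H+H   [S → H]
(H)+H+H+H => (x)+H+H+H   [H → x]
(x)+H+H+H => (x)+x+H+H   [H → x]
(x)+x+H+H => (x)+x+x+H   [H → x]
(x)+x+x+H => (x)+x+x+x   [H → x]

S=>S+H=>S+H+H=>S+H+H+H=>H+H+H+H=>(S)+H+H+H=>(H)+H+H+H=>(x)+H+H+H=>(x)+x+H+H=>(x)+x+x+H=>(x)+x+x+x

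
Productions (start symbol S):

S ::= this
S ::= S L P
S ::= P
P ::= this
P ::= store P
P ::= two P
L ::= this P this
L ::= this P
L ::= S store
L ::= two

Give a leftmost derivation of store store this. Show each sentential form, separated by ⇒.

S ⇒ P ⇒ store P ⇒ store store P ⇒ store store this

S ⇒ P   [S ::= P]
P ⇒ store P   [P ::= store P]
store P ⇒ store store P   [P ::= store P]
store store P ⇒ store store this   [P ::= this]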